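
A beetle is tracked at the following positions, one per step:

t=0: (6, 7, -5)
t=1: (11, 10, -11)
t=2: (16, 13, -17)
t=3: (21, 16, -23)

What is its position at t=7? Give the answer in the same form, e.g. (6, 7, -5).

(41, 28, -47)

Each step adds (+5, +3, -6) to the position.
step 4: (21, 16, -23) + (+5, +3, -6) → (26, 19, -29)
step 5: (26, 19, -29) + (+5, +3, -6) → (31, 22, -35)
step 6: (31, 22, -35) + (+5, +3, -6) → (36, 25, -41)
step 7: (36, 25, -41) + (+5, +3, -6) → (41, 28, -47)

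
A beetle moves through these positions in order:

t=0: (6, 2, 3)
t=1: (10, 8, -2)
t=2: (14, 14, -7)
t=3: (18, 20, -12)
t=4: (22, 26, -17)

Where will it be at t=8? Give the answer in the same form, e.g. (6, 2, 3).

(38, 50, -37)

The position changes by (+4, +6, -5) every step.
step 5: (22, 26, -17) + (+4, +6, -5) → (26, 32, -22)
step 6: (26, 32, -22) + (+4, +6, -5) → (30, 38, -27)
step 7: (30, 38, -27) + (+4, +6, -5) → (34, 44, -32)
step 8: (34, 44, -32) + (+4, +6, -5) → (38, 50, -37)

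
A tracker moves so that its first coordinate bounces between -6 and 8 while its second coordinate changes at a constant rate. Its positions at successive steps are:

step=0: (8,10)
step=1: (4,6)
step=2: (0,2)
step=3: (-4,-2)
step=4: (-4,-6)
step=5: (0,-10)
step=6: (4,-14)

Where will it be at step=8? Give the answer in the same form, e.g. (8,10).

The first coordinate travels 4 per step and bounces off the walls at -6 and 8.
  step 7: 4 → 8
  step 8: 8 → 4
The second coordinate changes by -4 each step: at step 8 it is -22.

(4,-22)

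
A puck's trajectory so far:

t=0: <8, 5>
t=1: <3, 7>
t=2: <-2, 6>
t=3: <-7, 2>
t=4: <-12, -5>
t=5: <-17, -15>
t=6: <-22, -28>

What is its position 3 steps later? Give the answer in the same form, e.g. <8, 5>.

<-37, -85>

Successive displacements: <-5, +2>, <-5, -1>, <-5, -4>, <-5, -7>, <-5, -10>, <-5, -13> — each changes by <+0, -3>.
step 7: <-22, -28> + <-5, -16> → <-27, -44>
step 8: <-27, -44> + <-5, -19> → <-32, -63>
step 9: <-32, -63> + <-5, -22> → <-37, -85>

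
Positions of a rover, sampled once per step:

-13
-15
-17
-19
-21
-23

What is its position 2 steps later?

Constant displacement of -2 per step.
step 6: -23 − 2 → -25
step 7: -25 − 2 → -27

-27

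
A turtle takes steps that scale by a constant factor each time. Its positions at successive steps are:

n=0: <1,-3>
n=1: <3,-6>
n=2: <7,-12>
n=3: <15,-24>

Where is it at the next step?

<31,-48>

The jumps are <+2,-3>, <+4,-6>, <+8,-12> — a geometric progression with ratio 2.
step 4: <15,-24> + <+16,-24> → <31,-48>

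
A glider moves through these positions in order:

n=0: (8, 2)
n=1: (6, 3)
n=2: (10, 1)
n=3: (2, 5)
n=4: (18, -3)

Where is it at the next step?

(-14, 13)

Step-to-step displacements: (-2, +1), (+4, -2), (-8, +4), (+16, -8); each is -2× the previous.
step 5: (18, -3) + (-32, +16) → (-14, 13)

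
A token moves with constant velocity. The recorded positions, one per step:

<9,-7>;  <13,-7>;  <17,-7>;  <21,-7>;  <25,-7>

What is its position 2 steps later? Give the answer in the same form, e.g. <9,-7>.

<33,-7>

The position changes by <+4,+0> every step.
step 5: <25,-7> + <+4,+0> → <29,-7>
step 6: <29,-7> + <+4,+0> → <33,-7>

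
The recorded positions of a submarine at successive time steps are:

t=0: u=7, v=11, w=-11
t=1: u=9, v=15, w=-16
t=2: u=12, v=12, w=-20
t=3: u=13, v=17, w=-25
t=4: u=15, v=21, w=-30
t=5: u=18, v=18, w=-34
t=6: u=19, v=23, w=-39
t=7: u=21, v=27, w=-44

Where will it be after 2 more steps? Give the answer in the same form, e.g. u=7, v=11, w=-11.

Differencing gives (+2, +4, -5), (+3, -3, -4), (+1, +5, -5), (+2, +4, -5), (+3, -3, -4), (+1, +5, -5), (+2, +4, -5). This is the pattern (+2, +4, -5), (+3, -3, -4), (+1, +5, -5) repeated.
step 8: apply (+3, -3, -4) → u=24, v=24, w=-48
step 9: apply (+1, +5, -5) → u=25, v=29, w=-53

u=25, v=29, w=-53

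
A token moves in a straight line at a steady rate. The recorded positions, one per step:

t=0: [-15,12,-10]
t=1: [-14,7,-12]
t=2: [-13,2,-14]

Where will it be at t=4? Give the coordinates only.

Constant displacement of [+1,-5,-2] per step.
step 3: [-13,2,-14] + [+1,-5,-2] → [-12,-3,-16]
step 4: [-12,-3,-16] + [+1,-5,-2] → [-11,-8,-18]

[-11,-8,-18]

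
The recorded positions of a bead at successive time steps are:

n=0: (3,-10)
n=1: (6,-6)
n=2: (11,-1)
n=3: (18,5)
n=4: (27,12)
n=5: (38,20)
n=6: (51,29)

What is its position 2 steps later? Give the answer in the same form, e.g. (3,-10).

Successive displacements: (+3,+4), (+5,+5), (+7,+6), (+9,+7), (+11,+8), (+13,+9) — each changes by (+2,+1).
step 7: (51,29) + (+15,+10) → (66,39)
step 8: (66,39) + (+17,+11) → (83,50)

(83,50)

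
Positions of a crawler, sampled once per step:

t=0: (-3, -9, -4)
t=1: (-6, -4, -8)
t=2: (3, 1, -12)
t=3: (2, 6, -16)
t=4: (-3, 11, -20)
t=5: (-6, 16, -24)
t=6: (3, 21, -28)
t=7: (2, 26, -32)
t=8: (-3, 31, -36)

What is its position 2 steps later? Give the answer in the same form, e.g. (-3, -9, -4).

The first coordinate repeats the cycle [-3, -6, 3, 2] with period 4; step 10 mod 4 = 2, giving 3.
The second coordinate changes by +5 each step, so at step 10 it is -9 + 10·(5) = 41.
The third coordinate changes by -4 each step, so at step 10 it is -4 + 10·(-4) = -44.

(3, 41, -44)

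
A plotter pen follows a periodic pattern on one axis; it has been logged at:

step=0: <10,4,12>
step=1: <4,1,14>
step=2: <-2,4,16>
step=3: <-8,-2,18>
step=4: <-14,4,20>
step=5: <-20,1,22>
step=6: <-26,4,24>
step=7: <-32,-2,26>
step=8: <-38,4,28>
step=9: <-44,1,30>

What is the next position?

<-50,4,32>

The first coordinate changes by -6 each step, so at step 10 it is 10 + 10·(-6) = -50.
The second coordinate repeats the cycle [4, 1, 4, -2] with period 4; step 10 mod 4 = 2, giving 4.
The third coordinate changes by +2 each step, so at step 10 it is 12 + 10·(2) = 32.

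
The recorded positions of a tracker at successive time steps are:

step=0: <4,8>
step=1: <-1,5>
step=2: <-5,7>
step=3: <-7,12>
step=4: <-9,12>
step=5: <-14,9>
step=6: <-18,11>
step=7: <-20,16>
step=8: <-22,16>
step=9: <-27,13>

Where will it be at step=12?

<-35,20>

Differencing gives <-5,-3>, <-4,+2>, <-2,+5>, <-2,+0>, <-5,-3>, <-4,+2>, <-2,+5>, <-2,+0>, <-5,-3>. This is the pattern <-5,-3>, <-4,+2>, <-2,+5>, <-2,+0> repeated.
step 10: apply <-4,+2> → <-31,15>
step 11: apply <-2,+5> → <-33,20>
step 12: apply <-2,+0> → <-35,20>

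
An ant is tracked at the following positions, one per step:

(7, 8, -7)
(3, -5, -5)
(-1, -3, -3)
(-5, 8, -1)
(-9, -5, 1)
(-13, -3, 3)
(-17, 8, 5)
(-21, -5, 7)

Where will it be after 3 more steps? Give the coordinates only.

The first coordinate changes by -4 each step, so at step 10 it is 7 + 10·(-4) = -33.
The second coordinate repeats the cycle [8, -5, -3] with period 3; step 10 mod 3 = 1, giving -5.
The third coordinate changes by +2 each step, so at step 10 it is -7 + 10·(2) = 13.

(-33, -5, 13)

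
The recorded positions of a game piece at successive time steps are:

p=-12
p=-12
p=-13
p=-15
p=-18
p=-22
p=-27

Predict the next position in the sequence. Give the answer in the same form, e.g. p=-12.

Successive displacements: +0, -1, -2, -3, -4, -5 — each changes by -1.
step 7: -27 − 6 → p=-33

p=-33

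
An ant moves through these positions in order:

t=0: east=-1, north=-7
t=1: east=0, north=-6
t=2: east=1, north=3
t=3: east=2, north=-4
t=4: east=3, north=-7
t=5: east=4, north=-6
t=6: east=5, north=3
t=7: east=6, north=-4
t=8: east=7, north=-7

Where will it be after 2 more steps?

east=9, north=3

The east coordinate changes by +1 each step, so at step 10 it is -1 + 10·(1) = 9.
The north coordinate repeats the cycle [-7, -6, 3, -4] with period 4; step 10 mod 4 = 2, giving 3.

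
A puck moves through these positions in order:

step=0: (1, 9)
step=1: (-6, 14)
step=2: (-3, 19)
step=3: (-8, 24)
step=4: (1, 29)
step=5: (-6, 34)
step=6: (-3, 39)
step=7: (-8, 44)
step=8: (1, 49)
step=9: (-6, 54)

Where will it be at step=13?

First: cycles through 1, -6, -3, -8 every 4 steps. Step 13 lands at position 1 of the cycle → -6.
Second: linear, +5 per step → 74 at step 13.

(-6, 74)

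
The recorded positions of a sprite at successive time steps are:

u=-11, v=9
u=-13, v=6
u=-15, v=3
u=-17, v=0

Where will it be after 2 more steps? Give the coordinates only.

u=-21, v=-6

Each step adds (-2,-3) to the position.
step 4: u=-17, v=0 + (-2,-3) → u=-19, v=-3
step 5: u=-19, v=-3 + (-2,-3) → u=-21, v=-6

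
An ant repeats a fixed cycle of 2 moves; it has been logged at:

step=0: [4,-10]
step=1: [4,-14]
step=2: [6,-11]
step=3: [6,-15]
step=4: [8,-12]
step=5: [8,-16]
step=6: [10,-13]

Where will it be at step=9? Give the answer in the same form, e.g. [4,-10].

[12,-18]

The moves between consecutive positions are [+0,-4], [+2,+3], [+0,-4], [+2,+3], [+0,-4], [+2,+3]; they repeat the 2-cycle [[+0,-4], [+2,+3]].
step 7: apply [+0,-4] → [10,-17]
step 8: apply [+2,+3] → [12,-14]
step 9: apply [+0,-4] → [12,-18]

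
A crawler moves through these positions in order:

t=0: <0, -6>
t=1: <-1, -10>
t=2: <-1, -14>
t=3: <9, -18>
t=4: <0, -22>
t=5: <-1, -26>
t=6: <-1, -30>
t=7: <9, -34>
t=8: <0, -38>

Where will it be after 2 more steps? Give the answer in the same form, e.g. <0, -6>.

<-1, -46>

First: cycles through 0, -1, -1, 9 every 4 steps. Step 10 lands at position 2 of the cycle → -1.
Second: linear, -4 per step → -46 at step 10.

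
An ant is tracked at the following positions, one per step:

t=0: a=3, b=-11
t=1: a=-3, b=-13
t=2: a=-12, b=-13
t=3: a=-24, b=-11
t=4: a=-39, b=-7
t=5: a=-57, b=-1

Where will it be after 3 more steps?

a=-129, b=29

First differences are (-6, -2), (-9, +0), (-12, +2), (-15, +4), (-18, +6); their common second difference is (-3, +2) (constant acceleration).
step 6: a=-57, b=-1 + (-21, +8) → a=-78, b=7
step 7: a=-78, b=7 + (-24, +10) → a=-102, b=17
step 8: a=-102, b=17 + (-27, +12) → a=-129, b=29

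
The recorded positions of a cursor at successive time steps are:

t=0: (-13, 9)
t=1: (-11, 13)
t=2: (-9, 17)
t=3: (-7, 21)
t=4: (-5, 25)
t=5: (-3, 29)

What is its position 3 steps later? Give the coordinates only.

(3, 41)

The position changes by (+2, +4) every step.
step 6: (-3, 29) + (+2, +4) → (-1, 33)
step 7: (-1, 33) + (+2, +4) → (1, 37)
step 8: (1, 37) + (+2, +4) → (3, 41)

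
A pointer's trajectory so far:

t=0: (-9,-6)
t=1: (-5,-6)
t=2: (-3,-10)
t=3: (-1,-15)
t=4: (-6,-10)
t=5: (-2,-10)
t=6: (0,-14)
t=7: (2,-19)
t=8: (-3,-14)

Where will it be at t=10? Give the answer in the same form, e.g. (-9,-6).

(3,-18)

Step-to-step displacements: (+4,+0), (+2,-4), (+2,-5), (-5,+5), (+4,+0), (+2,-4), (+2,-5), (-5,+5) — a repeating cycle of length 4.
step 9: apply (+4,+0) → (1,-14)
step 10: apply (+2,-4) → (3,-18)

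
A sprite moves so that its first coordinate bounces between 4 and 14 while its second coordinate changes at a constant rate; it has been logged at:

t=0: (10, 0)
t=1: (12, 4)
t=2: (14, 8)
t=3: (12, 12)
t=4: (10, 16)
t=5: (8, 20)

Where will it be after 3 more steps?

(6, 32)

The first coordinate travels 2 per step and bounces off the walls at 4 and 14.
  step 6: 8 → 6
  step 7: 6 → 4
  step 8: 4 → 6
The second coordinate changes by +4 each step: at step 8 it is 32.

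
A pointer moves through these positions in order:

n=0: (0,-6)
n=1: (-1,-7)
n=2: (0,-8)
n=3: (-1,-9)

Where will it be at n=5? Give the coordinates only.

First: cycles through 0, -1 every 2 steps. Step 5 lands at position 1 of the cycle → -1.
Second: linear, -1 per step → -11 at step 5.

(-1,-11)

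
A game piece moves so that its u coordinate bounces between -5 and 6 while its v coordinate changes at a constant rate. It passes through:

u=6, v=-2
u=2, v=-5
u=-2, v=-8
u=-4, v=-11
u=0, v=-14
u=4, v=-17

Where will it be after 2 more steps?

u=0, v=-23

The u coordinate travels 4 per step and bounces off the walls at -5 and 6.
  step 6: 4 → 4
  step 7: 4 → 0
The v coordinate changes by -3 each step: at step 7 it is -23.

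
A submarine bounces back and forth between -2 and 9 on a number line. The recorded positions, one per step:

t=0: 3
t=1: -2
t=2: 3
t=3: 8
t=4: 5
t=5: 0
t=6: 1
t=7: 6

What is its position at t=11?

4

The value reflects between -2 and 9, moving 5 per step.
  step 8: 6 → 7
  step 9: 7 → 2
  step 10: 2 → -1
  step 11: -1 → 4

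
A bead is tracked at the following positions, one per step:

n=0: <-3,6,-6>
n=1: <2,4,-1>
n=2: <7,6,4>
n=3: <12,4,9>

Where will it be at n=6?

First: linear, +5 per step → 27 at step 6.
Second: cycles through 6, 4 every 2 steps. Step 6 lands at position 0 of the cycle → 6.
Third: linear, +5 per step → 24 at step 6.

<27,6,24>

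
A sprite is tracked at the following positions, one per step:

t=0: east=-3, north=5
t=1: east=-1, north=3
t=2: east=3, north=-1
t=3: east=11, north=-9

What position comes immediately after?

Consecutive displacements (+2,-2), (+4,-4), (+8,-8) scale by a factor of 2 each step.
step 4: east=11, north=-9 + (+16,-16) → east=27, north=-25

east=27, north=-25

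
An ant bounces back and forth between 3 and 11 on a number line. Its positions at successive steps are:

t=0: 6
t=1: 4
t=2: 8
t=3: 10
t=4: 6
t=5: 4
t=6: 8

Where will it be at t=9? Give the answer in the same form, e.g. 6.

4

The value reflects between 3 and 11, moving 4 per step.
  step 7: 8 → 10
  step 8: 10 → 6
  step 9: 6 → 4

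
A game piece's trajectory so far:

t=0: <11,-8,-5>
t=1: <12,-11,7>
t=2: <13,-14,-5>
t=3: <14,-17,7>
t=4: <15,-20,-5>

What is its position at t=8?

<19,-32,-5>

First: linear, +1 per step → 19 at step 8.
Second: linear, -3 per step → -32 at step 8.
Third: cycles through -5, 7 every 2 steps. Step 8 lands at position 0 of the cycle → -5.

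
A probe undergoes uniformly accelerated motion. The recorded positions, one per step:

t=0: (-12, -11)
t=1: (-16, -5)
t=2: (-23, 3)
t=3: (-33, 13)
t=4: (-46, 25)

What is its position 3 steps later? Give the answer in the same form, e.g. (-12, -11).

First differences are (-4, +6), (-7, +8), (-10, +10), (-13, +12); their common second difference is (-3, +2) (constant acceleration).
step 5: (-46, 25) + (-16, +14) → (-62, 39)
step 6: (-62, 39) + (-19, +16) → (-81, 55)
step 7: (-81, 55) + (-22, +18) → (-103, 73)

(-103, 73)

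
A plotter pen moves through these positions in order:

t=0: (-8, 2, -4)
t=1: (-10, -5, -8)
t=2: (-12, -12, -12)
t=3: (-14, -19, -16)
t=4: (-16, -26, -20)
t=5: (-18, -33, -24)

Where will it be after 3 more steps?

Constant displacement of (-2, -7, -4) per step.
step 6: (-18, -33, -24) + (-2, -7, -4) → (-20, -40, -28)
step 7: (-20, -40, -28) + (-2, -7, -4) → (-22, -47, -32)
step 8: (-22, -47, -32) + (-2, -7, -4) → (-24, -54, -36)

(-24, -54, -36)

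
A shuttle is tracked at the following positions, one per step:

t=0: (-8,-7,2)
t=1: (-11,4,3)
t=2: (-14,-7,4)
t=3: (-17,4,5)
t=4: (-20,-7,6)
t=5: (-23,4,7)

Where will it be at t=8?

The first coordinate changes by -3 each step, so at step 8 it is -8 + 8·(-3) = -32.
The second coordinate repeats the cycle [-7, 4] with period 2; step 8 mod 2 = 0, giving -7.
The third coordinate changes by +1 each step, so at step 8 it is 2 + 8·(1) = 10.

(-32,-7,10)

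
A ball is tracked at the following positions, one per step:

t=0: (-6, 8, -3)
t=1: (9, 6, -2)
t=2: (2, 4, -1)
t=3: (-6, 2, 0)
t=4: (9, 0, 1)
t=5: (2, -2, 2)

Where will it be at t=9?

(-6, -10, 6)

First: cycles through -6, 9, 2 every 3 steps. Step 9 lands at position 0 of the cycle → -6.
Second: linear, -2 per step → -10 at step 9.
Third: linear, +1 per step → 6 at step 9.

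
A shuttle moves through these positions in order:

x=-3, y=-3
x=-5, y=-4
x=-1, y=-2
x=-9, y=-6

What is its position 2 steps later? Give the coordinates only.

The jumps are (-2, -1), (+4, +2), (-8, -4) — a geometric progression with ratio -2.
step 4: x=-9, y=-6 + (+16, +8) → x=7, y=2
step 5: x=7, y=2 + (-32, -16) → x=-25, y=-14

x=-25, y=-14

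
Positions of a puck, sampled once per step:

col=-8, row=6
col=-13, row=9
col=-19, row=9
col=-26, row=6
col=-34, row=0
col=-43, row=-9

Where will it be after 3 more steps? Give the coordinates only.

col=-76, row=-54

Taking differences between consecutive positions: (-5, +3), (-6, +0), (-7, -3), (-8, -6), (-9, -9). These grow by (-1, -3) each step.
step 6: col=-43, row=-9 + (-10, -12) → col=-53, row=-21
step 7: col=-53, row=-21 + (-11, -15) → col=-64, row=-36
step 8: col=-64, row=-36 + (-12, -18) → col=-76, row=-54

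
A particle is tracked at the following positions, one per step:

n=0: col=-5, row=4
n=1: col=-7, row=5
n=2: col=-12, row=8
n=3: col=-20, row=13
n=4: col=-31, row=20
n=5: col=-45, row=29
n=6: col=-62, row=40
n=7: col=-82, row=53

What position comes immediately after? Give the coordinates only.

col=-105, row=68

Successive displacements: (-2, +1), (-5, +3), (-8, +5), (-11, +7), (-14, +9), (-17, +11), (-20, +13) — each changes by (-3, +2).
step 8: col=-82, row=53 + (-23, +15) → col=-105, row=68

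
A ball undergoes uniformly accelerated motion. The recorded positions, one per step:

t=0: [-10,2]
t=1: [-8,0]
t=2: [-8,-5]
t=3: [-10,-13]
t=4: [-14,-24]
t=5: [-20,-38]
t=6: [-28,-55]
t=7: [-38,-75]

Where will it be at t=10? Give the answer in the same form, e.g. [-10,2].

Successive displacements: [+2,-2], [+0,-5], [-2,-8], [-4,-11], [-6,-14], [-8,-17], [-10,-20] — each changes by [-2,-3].
step 8: [-38,-75] + [-12,-23] → [-50,-98]
step 9: [-50,-98] + [-14,-26] → [-64,-124]
step 10: [-64,-124] + [-16,-29] → [-80,-153]

[-80,-153]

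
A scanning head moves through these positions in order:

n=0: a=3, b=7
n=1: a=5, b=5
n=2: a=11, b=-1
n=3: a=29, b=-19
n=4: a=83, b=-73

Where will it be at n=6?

Step-to-step displacements: (+2, -2), (+6, -6), (+18, -18), (+54, -54); each is 3× the previous.
step 5: a=83, b=-73 + (+162, -162) → a=245, b=-235
step 6: a=245, b=-235 + (+486, -486) → a=731, b=-721

a=731, b=-721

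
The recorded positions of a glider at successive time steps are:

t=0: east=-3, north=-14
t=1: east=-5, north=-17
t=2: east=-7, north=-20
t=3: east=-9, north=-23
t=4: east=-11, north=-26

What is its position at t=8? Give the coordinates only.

The position changes by (-2, -3) every step.
step 5: east=-11, north=-26 + (-2, -3) → east=-13, north=-29
step 6: east=-13, north=-29 + (-2, -3) → east=-15, north=-32
step 7: east=-15, north=-32 + (-2, -3) → east=-17, north=-35
step 8: east=-17, north=-35 + (-2, -3) → east=-19, north=-38

east=-19, north=-38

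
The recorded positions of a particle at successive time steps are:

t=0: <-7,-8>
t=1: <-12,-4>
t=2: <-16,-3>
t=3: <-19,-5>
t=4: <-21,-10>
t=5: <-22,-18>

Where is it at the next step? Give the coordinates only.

<-22,-29>

Taking differences between consecutive positions: <-5,+4>, <-4,+1>, <-3,-2>, <-2,-5>, <-1,-8>. These grow by <+1,-3> each step.
step 6: <-22,-18> + <+0,-11> → <-22,-29>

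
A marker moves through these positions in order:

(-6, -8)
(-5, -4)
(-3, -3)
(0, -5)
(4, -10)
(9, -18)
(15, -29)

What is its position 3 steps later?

Successive displacements: (+1, +4), (+2, +1), (+3, -2), (+4, -5), (+5, -8), (+6, -11) — each changes by (+1, -3).
step 7: (15, -29) + (+7, -14) → (22, -43)
step 8: (22, -43) + (+8, -17) → (30, -60)
step 9: (30, -60) + (+9, -20) → (39, -80)

(39, -80)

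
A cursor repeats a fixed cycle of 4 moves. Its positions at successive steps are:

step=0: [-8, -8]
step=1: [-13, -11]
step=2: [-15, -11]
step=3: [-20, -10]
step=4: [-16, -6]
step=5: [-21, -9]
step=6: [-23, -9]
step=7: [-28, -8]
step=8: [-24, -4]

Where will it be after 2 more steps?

Step-to-step displacements: [-5, -3], [-2, +0], [-5, +1], [+4, +4], [-5, -3], [-2, +0], [-5, +1], [+4, +4] — a repeating cycle of length 4.
step 9: apply [-5, -3] → [-29, -7]
step 10: apply [-2, +0] → [-31, -7]

[-31, -7]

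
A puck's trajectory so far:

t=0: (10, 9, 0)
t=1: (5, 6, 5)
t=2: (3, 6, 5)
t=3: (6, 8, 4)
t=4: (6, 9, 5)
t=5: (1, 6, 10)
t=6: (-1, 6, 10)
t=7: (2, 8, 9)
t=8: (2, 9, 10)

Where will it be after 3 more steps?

The moves between consecutive positions are (-5, -3, +5), (-2, +0, +0), (+3, +2, -1), (+0, +1, +1), (-5, -3, +5), (-2, +0, +0), (+3, +2, -1), (+0, +1, +1); they repeat the 4-cycle [(-5, -3, +5), (-2, +0, +0), (+3, +2, -1), (+0, +1, +1)].
step 9: apply (-5, -3, +5) → (-3, 6, 15)
step 10: apply (-2, +0, +0) → (-5, 6, 15)
step 11: apply (+3, +2, -1) → (-2, 8, 14)

(-2, 8, 14)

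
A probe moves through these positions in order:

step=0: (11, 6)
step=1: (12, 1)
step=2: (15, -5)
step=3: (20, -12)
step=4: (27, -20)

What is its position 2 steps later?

First differences are (+1, -5), (+3, -6), (+5, -7), (+7, -8); their common second difference is (+2, -1) (constant acceleration).
step 5: (27, -20) + (+9, -9) → (36, -29)
step 6: (36, -29) + (+11, -10) → (47, -39)

(47, -39)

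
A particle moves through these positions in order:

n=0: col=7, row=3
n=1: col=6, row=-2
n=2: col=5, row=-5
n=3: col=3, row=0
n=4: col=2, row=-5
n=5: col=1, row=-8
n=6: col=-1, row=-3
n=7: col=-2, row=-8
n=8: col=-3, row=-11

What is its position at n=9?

col=-5, row=-6

Differencing gives (-1, -5), (-1, -3), (-2, +5), (-1, -5), (-1, -3), (-2, +5), (-1, -5), (-1, -3). This is the pattern (-1, -5), (-1, -3), (-2, +5) repeated.
step 9: apply (-2, +5) → col=-5, row=-6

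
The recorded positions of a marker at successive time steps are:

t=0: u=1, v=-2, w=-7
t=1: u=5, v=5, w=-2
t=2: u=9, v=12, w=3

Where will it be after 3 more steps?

u=21, v=33, w=18

Constant displacement of (+4,+7,+5) per step.
step 3: u=9, v=12, w=3 + (+4,+7,+5) → u=13, v=19, w=8
step 4: u=13, v=19, w=8 + (+4,+7,+5) → u=17, v=26, w=13
step 5: u=17, v=26, w=13 + (+4,+7,+5) → u=21, v=33, w=18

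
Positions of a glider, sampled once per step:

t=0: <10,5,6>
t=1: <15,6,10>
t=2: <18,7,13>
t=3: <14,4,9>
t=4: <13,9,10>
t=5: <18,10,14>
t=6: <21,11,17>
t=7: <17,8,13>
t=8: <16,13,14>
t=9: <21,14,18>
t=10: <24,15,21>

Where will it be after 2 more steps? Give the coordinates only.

<19,17,18>

Step-to-step displacements: <+5,+1,+4>, <+3,+1,+3>, <-4,-3,-4>, <-1,+5,+1>, <+5,+1,+4>, <+3,+1,+3>, <-4,-3,-4>, <-1,+5,+1>, <+5,+1,+4>, <+3,+1,+3> — a repeating cycle of length 4.
step 11: apply <-4,-3,-4> → <20,12,17>
step 12: apply <-1,+5,+1> → <19,17,18>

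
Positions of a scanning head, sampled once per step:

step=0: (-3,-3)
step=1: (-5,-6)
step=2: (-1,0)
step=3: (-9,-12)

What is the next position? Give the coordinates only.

Consecutive displacements (-2,-3), (+4,+6), (-8,-12) scale by a factor of -2 each step.
step 4: (-9,-12) + (+16,+24) → (7,12)

(7,12)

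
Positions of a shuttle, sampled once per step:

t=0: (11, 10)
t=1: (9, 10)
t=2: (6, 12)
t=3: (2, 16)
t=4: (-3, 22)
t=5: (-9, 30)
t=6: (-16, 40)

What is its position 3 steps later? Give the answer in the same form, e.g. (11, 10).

Successive displacements: (-2, +0), (-3, +2), (-4, +4), (-5, +6), (-6, +8), (-7, +10) — each changes by (-1, +2).
step 7: (-16, 40) + (-8, +12) → (-24, 52)
step 8: (-24, 52) + (-9, +14) → (-33, 66)
step 9: (-33, 66) + (-10, +16) → (-43, 82)

(-43, 82)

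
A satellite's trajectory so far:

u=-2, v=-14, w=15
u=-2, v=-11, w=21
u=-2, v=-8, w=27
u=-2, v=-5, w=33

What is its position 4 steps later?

u=-2, v=7, w=57

Constant displacement of (+0, +3, +6) per step.
step 4: u=-2, v=-5, w=33 + (+0, +3, +6) → u=-2, v=-2, w=39
step 5: u=-2, v=-2, w=39 + (+0, +3, +6) → u=-2, v=1, w=45
step 6: u=-2, v=1, w=45 + (+0, +3, +6) → u=-2, v=4, w=51
step 7: u=-2, v=4, w=51 + (+0, +3, +6) → u=-2, v=7, w=57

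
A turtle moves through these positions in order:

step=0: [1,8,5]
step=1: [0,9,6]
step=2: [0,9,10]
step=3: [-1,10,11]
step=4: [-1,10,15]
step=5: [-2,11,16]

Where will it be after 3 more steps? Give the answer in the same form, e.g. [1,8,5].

The moves between consecutive positions are [-1,+1,+1], [+0,+0,+4], [-1,+1,+1], [+0,+0,+4], [-1,+1,+1]; they repeat the 2-cycle [[-1,+1,+1], [+0,+0,+4]].
step 6: apply [+0,+0,+4] → [-2,11,20]
step 7: apply [-1,+1,+1] → [-3,12,21]
step 8: apply [+0,+0,+4] → [-3,12,25]

[-3,12,25]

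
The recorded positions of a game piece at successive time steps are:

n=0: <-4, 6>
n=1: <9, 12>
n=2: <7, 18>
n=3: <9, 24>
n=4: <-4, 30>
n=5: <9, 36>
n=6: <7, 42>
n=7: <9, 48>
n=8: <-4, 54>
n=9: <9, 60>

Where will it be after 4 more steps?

<9, 84>

The first coordinate repeats the cycle [-4, 9, 7, 9] with period 4; step 13 mod 4 = 1, giving 9.
The second coordinate changes by +6 each step, so at step 13 it is 6 + 13·(6) = 84.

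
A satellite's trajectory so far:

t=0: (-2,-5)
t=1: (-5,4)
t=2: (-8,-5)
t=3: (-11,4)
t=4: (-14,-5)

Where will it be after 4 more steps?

(-26,-5)

First: linear, -3 per step → -26 at step 8.
Second: cycles through -5, 4 every 2 steps. Step 8 lands at position 0 of the cycle → -5.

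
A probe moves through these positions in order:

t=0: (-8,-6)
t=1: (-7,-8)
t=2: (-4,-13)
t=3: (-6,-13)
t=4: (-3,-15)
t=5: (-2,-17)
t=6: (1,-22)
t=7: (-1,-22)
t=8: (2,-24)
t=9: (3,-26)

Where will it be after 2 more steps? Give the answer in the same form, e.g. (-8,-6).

Differencing gives (+1,-2), (+3,-5), (-2,+0), (+3,-2), (+1,-2), (+3,-5), (-2,+0), (+3,-2), (+1,-2). This is the pattern (+1,-2), (+3,-5), (-2,+0), (+3,-2) repeated.
step 10: apply (+3,-5) → (6,-31)
step 11: apply (-2,+0) → (4,-31)

(4,-31)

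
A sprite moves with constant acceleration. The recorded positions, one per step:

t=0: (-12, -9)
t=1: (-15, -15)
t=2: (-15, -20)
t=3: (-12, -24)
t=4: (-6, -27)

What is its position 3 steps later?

(30, -30)

Taking differences between consecutive positions: (-3, -6), (+0, -5), (+3, -4), (+6, -3). These grow by (+3, +1) each step.
step 5: (-6, -27) + (+9, -2) → (3, -29)
step 6: (3, -29) + (+12, -1) → (15, -30)
step 7: (15, -30) + (+15, +0) → (30, -30)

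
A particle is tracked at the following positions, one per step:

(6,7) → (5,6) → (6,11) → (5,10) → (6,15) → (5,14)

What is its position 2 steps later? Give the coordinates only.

(5,18)

Differencing gives (-1,-1), (+1,+5), (-1,-1), (+1,+5), (-1,-1). This is the pattern (-1,-1), (+1,+5) repeated.
step 6: apply (+1,+5) → (6,19)
step 7: apply (-1,-1) → (5,18)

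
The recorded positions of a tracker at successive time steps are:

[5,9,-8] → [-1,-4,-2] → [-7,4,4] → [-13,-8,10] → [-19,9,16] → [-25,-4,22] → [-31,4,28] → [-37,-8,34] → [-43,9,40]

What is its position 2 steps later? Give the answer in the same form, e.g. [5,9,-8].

[-55,4,52]

First: linear, -6 per step → -55 at step 10.
Second: cycles through 9, -4, 4, -8 every 4 steps. Step 10 lands at position 2 of the cycle → 4.
Third: linear, +6 per step → 52 at step 10.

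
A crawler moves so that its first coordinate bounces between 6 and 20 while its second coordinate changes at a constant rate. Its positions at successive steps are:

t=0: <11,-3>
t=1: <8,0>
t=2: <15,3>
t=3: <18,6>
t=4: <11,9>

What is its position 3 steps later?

The first coordinate travels 7 per step and bounces off the walls at 6 and 20.
  step 5: 11 → 8
  step 6: 8 → 15
  step 7: 15 → 18
The second coordinate changes by +3 each step: at step 7 it is 18.

<18,18>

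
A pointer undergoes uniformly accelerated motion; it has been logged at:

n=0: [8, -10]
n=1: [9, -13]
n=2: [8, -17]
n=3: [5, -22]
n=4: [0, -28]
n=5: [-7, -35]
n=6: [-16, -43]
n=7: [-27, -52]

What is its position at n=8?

[-40, -62]

Taking differences between consecutive positions: [+1, -3], [-1, -4], [-3, -5], [-5, -6], [-7, -7], [-9, -8], [-11, -9]. These grow by [-2, -1] each step.
step 8: [-27, -52] + [-13, -10] → [-40, -62]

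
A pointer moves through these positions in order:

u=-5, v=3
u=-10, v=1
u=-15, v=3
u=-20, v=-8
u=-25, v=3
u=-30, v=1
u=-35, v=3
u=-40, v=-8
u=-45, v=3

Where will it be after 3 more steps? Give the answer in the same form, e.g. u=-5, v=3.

u=-60, v=-8

U: linear, -5 per step → -60 at step 11.
V: cycles through 3, 1, 3, -8 every 4 steps. Step 11 lands at position 3 of the cycle → -8.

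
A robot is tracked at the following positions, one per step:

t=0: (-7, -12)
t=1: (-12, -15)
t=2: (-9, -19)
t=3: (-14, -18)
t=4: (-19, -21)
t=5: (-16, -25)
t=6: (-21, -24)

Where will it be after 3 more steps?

Step-to-step displacements: (-5, -3), (+3, -4), (-5, +1), (-5, -3), (+3, -4), (-5, +1) — a repeating cycle of length 3.
step 7: apply (-5, -3) → (-26, -27)
step 8: apply (+3, -4) → (-23, -31)
step 9: apply (-5, +1) → (-28, -30)

(-28, -30)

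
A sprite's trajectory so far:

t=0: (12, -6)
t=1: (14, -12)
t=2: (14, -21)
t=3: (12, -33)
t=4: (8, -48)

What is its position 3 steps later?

First differences are (+2, -6), (+0, -9), (-2, -12), (-4, -15); their common second difference is (-2, -3) (constant acceleration).
step 5: (8, -48) + (-6, -18) → (2, -66)
step 6: (2, -66) + (-8, -21) → (-6, -87)
step 7: (-6, -87) + (-10, -24) → (-16, -111)

(-16, -111)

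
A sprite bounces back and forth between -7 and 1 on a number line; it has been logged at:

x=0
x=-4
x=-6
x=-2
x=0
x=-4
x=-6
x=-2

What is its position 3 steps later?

The value travels 4 per step and bounces off the walls at -7 and 1.
  step 8: -2 → 0
  step 9: 0 → -4
  step 10: -4 → -6

x=-6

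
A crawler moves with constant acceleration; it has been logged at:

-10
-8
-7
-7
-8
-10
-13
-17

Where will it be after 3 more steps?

-35

Taking differences between consecutive positions: +2, +1, +0, -1, -2, -3, -4. These grow by -1 each step.
step 8: -17 − 5 → -22
step 9: -22 − 6 → -28
step 10: -28 − 7 → -35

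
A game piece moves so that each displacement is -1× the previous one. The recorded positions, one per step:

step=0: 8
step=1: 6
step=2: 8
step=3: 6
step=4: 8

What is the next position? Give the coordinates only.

6

Step-to-step displacements: -2, +2, -2, +2; each is -1× the previous.
step 5: 8 − 2 → 6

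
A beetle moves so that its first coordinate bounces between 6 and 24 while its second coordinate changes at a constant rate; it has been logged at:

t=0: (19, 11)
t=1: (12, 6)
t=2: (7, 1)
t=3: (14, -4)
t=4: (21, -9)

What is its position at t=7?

(6, -24)

The first coordinate travels 7 per step and bounces off the walls at 6 and 24.
  step 5: 21 → 20
  step 6: 20 → 13
  step 7: 13 → 6
The second coordinate changes by -5 each step: at step 7 it is -24.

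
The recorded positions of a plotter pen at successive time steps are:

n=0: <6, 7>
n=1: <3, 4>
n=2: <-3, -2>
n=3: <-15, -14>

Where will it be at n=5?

<-87, -86>

The jumps are <-3, -3>, <-6, -6>, <-12, -12> — a geometric progression with ratio 2.
step 4: <-15, -14> + <-24, -24> → <-39, -38>
step 5: <-39, -38> + <-48, -48> → <-87, -86>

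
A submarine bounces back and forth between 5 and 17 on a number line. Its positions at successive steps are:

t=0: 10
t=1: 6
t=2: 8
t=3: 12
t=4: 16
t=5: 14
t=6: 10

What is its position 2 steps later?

The value travels 4 per step and bounces off the walls at 5 and 17.
  step 7: 10 → 6
  step 8: 6 → 8

8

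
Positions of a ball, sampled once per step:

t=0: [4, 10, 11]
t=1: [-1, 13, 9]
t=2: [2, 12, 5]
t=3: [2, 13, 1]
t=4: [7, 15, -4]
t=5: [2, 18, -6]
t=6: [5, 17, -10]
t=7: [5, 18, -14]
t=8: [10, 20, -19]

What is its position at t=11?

The moves between consecutive positions are [-5, +3, -2], [+3, -1, -4], [+0, +1, -4], [+5, +2, -5], [-5, +3, -2], [+3, -1, -4], [+0, +1, -4], [+5, +2, -5]; they repeat the 4-cycle [[-5, +3, -2], [+3, -1, -4], [+0, +1, -4], [+5, +2, -5]].
step 9: apply [-5, +3, -2] → [5, 23, -21]
step 10: apply [+3, -1, -4] → [8, 22, -25]
step 11: apply [+0, +1, -4] → [8, 23, -29]

[8, 23, -29]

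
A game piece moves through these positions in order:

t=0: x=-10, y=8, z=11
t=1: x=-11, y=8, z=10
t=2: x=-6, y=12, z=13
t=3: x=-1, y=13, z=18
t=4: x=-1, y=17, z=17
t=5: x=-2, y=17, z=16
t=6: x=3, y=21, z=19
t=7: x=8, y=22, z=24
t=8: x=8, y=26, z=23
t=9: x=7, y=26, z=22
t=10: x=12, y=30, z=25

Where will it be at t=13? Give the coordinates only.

x=16, y=35, z=28

The moves between consecutive positions are (-1, +0, -1), (+5, +4, +3), (+5, +1, +5), (+0, +4, -1), (-1, +0, -1), (+5, +4, +3), (+5, +1, +5), (+0, +4, -1), (-1, +0, -1), (+5, +4, +3); they repeat the 4-cycle [(-1, +0, -1), (+5, +4, +3), (+5, +1, +5), (+0, +4, -1)].
step 11: apply (+5, +1, +5) → x=17, y=31, z=30
step 12: apply (+0, +4, -1) → x=17, y=35, z=29
step 13: apply (-1, +0, -1) → x=16, y=35, z=28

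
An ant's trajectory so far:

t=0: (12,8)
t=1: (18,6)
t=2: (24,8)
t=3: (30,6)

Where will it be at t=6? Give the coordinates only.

(48,8)

The first coordinate changes by +6 each step, so at step 6 it is 12 + 6·(6) = 48.
The second coordinate repeats the cycle [8, 6] with period 2; step 6 mod 2 = 0, giving 8.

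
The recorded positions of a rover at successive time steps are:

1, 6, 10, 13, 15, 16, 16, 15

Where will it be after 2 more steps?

10

First differences are +5, +4, +3, +2, +1, +0, -1; their common second difference is -1 (constant acceleration).
step 8: 15 − 2 → 13
step 9: 13 − 3 → 10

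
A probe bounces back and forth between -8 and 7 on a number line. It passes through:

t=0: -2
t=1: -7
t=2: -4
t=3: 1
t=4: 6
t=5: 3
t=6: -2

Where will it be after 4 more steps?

The value reflects between -8 and 7, moving 5 per step.
  step 7: -2 → -7
  step 8: -7 → -4
  step 9: -4 → 1
  step 10: 1 → 6

6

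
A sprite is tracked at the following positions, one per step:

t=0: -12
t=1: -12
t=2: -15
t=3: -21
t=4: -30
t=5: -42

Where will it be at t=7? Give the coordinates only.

-75

Successive displacements: +0, -3, -6, -9, -12 — each changes by -3.
step 6: -42 − 15 → -57
step 7: -57 − 18 → -75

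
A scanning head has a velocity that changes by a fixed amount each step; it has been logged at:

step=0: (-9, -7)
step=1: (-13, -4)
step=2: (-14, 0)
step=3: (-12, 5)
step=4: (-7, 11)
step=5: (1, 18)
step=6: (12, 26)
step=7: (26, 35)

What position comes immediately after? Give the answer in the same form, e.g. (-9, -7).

Taking differences between consecutive positions: (-4, +3), (-1, +4), (+2, +5), (+5, +6), (+8, +7), (+11, +8), (+14, +9). These grow by (+3, +1) each step.
step 8: (26, 35) + (+17, +10) → (43, 45)

(43, 45)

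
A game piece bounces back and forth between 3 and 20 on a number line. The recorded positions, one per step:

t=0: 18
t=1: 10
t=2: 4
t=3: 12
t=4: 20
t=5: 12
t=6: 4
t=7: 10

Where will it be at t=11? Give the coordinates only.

8

The value reflects between 3 and 20, moving 8 per step.
  step 8: 10 → 18
  step 9: 18 → 14
  step 10: 14 → 6
  step 11: 6 → 8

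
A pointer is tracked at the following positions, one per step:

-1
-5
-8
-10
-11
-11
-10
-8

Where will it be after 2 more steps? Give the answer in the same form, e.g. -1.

Successive displacements: -4, -3, -2, -1, +0, +1, +2 — each changes by +1.
step 8: -8 + 3 → -5
step 9: -5 + 4 → -1

-1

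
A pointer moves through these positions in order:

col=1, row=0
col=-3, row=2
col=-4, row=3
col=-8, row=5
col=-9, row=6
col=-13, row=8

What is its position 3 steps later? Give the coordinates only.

col=-19, row=12

Differencing gives (-4,+2), (-1,+1), (-4,+2), (-1,+1), (-4,+2). This is the pattern (-4,+2), (-1,+1) repeated.
step 6: apply (-1,+1) → col=-14, row=9
step 7: apply (-4,+2) → col=-18, row=11
step 8: apply (-1,+1) → col=-19, row=12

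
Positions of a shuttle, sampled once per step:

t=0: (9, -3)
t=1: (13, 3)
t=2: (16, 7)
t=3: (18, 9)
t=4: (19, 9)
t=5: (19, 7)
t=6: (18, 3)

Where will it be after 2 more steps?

First differences are (+4, +6), (+3, +4), (+2, +2), (+1, +0), (+0, -2), (-1, -4); their common second difference is (-1, -2) (constant acceleration).
step 7: (18, 3) + (-2, -6) → (16, -3)
step 8: (16, -3) + (-3, -8) → (13, -11)

(13, -11)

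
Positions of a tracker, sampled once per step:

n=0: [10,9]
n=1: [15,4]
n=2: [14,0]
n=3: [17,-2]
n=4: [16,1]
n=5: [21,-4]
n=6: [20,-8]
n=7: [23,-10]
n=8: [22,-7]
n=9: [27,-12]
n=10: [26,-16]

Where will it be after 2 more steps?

[28,-15]

Differencing gives [+5,-5], [-1,-4], [+3,-2], [-1,+3], [+5,-5], [-1,-4], [+3,-2], [-1,+3], [+5,-5], [-1,-4]. This is the pattern [+5,-5], [-1,-4], [+3,-2], [-1,+3] repeated.
step 11: apply [+3,-2] → [29,-18]
step 12: apply [-1,+3] → [28,-15]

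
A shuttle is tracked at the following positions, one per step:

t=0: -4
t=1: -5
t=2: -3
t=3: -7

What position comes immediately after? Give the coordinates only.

1

Step-to-step displacements: -1, +2, -4; each is -2× the previous.
step 4: -7 + 8 → 1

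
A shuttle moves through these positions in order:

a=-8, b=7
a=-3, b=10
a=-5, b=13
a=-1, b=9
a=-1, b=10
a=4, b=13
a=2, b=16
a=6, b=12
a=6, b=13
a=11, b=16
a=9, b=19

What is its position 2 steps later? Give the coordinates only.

The moves between consecutive positions are (+5, +3), (-2, +3), (+4, -4), (+0, +1), (+5, +3), (-2, +3), (+4, -4), (+0, +1), (+5, +3), (-2, +3); they repeat the 4-cycle [(+5, +3), (-2, +3), (+4, -4), (+0, +1)].
step 11: apply (+4, -4) → a=13, b=15
step 12: apply (+0, +1) → a=13, b=16

a=13, b=16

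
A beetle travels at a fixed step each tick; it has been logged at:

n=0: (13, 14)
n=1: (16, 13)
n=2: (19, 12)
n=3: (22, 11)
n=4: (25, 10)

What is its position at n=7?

(34, 7)

The position changes by (+3, -1) every step.
step 5: (25, 10) + (+3, -1) → (28, 9)
step 6: (28, 9) + (+3, -1) → (31, 8)
step 7: (31, 8) + (+3, -1) → (34, 7)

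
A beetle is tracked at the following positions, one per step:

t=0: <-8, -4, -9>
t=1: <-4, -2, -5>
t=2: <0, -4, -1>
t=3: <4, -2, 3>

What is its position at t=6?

<16, -4, 15>

First: linear, +4 per step → 16 at step 6.
Second: cycles through -4, -2 every 2 steps. Step 6 lands at position 0 of the cycle → -4.
Third: linear, +4 per step → 15 at step 6.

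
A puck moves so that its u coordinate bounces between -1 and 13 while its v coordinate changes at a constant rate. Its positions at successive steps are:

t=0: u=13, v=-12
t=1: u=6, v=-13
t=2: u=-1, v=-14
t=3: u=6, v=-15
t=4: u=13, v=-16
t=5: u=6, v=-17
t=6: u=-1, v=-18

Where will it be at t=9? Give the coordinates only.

The u coordinate travels 7 per step and bounces off the walls at -1 and 13.
  step 7: -1 → 6
  step 8: 6 → 13
  step 9: 13 → 6
The v coordinate changes by -1 each step: at step 9 it is -21.

u=6, v=-21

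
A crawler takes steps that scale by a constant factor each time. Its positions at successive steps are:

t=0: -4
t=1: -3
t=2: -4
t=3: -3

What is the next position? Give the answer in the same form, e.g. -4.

The jumps are +1, -1, +1 — a geometric progression with ratio -1.
step 4: -3 − 1 → -4

-4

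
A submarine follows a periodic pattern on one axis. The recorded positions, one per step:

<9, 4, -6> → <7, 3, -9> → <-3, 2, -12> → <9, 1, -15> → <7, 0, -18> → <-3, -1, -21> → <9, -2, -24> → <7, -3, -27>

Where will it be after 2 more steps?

The first coordinate repeats the cycle [9, 7, -3] with period 3; step 9 mod 3 = 0, giving 9.
The second coordinate changes by -1 each step, so at step 9 it is 4 + 9·(-1) = -5.
The third coordinate changes by -3 each step, so at step 9 it is -6 + 9·(-3) = -33.

<9, -5, -33>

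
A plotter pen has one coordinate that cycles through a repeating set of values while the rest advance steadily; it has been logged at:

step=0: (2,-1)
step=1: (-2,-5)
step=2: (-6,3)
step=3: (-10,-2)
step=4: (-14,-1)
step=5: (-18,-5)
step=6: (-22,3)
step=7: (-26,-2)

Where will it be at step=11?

(-42,-2)

The first coordinate changes by -4 each step, so at step 11 it is 2 + 11·(-4) = -42.
The second coordinate repeats the cycle [-1, -5, 3, -2] with period 4; step 11 mod 4 = 3, giving -2.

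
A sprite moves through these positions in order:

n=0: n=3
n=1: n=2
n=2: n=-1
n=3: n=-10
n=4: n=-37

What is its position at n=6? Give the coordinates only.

Consecutive displacements -1, -3, -9, -27 scale by a factor of 3 each step.
step 5: -37 − 81 → n=-118
step 6: -118 − 243 → n=-361

n=-361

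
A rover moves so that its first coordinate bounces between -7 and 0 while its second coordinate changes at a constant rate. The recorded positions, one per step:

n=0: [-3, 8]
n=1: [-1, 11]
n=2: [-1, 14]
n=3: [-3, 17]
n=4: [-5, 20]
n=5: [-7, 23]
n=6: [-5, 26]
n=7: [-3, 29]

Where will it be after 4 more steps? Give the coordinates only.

The first coordinate travels 2 per step and bounces off the walls at -7 and 0.
  step 8: -3 → -1
  step 9: -1 → -1
  step 10: -1 → -3
  step 11: -3 → -5
The second coordinate changes by +3 each step: at step 11 it is 41.

[-5, 41]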